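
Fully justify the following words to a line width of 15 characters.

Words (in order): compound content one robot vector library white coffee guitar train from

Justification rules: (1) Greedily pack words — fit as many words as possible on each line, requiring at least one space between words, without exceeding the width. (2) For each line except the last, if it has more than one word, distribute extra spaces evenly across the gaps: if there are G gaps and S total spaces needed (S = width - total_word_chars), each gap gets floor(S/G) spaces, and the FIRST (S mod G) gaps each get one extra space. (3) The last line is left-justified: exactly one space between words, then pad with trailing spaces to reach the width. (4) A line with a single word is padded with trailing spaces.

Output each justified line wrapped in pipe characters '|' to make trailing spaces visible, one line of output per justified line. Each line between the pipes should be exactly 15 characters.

Answer: |compound       |
|content     one|
|robot    vector|
|library   white|
|coffee   guitar|
|train from     |

Derivation:
Line 1: ['compound'] (min_width=8, slack=7)
Line 2: ['content', 'one'] (min_width=11, slack=4)
Line 3: ['robot', 'vector'] (min_width=12, slack=3)
Line 4: ['library', 'white'] (min_width=13, slack=2)
Line 5: ['coffee', 'guitar'] (min_width=13, slack=2)
Line 6: ['train', 'from'] (min_width=10, slack=5)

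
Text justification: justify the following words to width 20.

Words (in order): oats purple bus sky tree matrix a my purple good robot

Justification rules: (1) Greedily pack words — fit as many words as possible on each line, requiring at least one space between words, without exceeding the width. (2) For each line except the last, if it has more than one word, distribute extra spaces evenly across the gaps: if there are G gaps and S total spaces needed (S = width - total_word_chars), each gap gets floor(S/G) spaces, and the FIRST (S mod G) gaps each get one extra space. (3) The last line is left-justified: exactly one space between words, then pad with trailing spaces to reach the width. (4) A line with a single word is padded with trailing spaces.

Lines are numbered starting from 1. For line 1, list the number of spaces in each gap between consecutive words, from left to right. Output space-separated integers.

Line 1: ['oats', 'purple', 'bus', 'sky'] (min_width=19, slack=1)
Line 2: ['tree', 'matrix', 'a', 'my'] (min_width=16, slack=4)
Line 3: ['purple', 'good', 'robot'] (min_width=17, slack=3)

Answer: 2 1 1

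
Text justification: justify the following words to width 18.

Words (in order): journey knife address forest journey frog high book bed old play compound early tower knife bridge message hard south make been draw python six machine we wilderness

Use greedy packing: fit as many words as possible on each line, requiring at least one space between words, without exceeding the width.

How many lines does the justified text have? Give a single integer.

Line 1: ['journey', 'knife'] (min_width=13, slack=5)
Line 2: ['address', 'forest'] (min_width=14, slack=4)
Line 3: ['journey', 'frog', 'high'] (min_width=17, slack=1)
Line 4: ['book', 'bed', 'old', 'play'] (min_width=17, slack=1)
Line 5: ['compound', 'early'] (min_width=14, slack=4)
Line 6: ['tower', 'knife', 'bridge'] (min_width=18, slack=0)
Line 7: ['message', 'hard', 'south'] (min_width=18, slack=0)
Line 8: ['make', 'been', 'draw'] (min_width=14, slack=4)
Line 9: ['python', 'six', 'machine'] (min_width=18, slack=0)
Line 10: ['we', 'wilderness'] (min_width=13, slack=5)
Total lines: 10

Answer: 10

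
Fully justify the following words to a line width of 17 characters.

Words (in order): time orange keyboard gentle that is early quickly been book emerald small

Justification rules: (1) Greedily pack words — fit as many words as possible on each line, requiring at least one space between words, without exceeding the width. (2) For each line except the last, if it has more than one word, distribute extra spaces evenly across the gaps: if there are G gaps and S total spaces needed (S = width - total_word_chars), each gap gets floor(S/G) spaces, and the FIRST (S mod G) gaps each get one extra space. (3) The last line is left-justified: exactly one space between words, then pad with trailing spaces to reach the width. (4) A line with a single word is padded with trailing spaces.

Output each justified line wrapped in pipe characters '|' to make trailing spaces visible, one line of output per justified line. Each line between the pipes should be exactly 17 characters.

Line 1: ['time', 'orange'] (min_width=11, slack=6)
Line 2: ['keyboard', 'gentle'] (min_width=15, slack=2)
Line 3: ['that', 'is', 'early'] (min_width=13, slack=4)
Line 4: ['quickly', 'been', 'book'] (min_width=17, slack=0)
Line 5: ['emerald', 'small'] (min_width=13, slack=4)

Answer: |time       orange|
|keyboard   gentle|
|that   is   early|
|quickly been book|
|emerald small    |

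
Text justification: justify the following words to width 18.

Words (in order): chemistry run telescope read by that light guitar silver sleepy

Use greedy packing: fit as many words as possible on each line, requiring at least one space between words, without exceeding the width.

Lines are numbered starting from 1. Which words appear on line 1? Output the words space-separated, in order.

Line 1: ['chemistry', 'run'] (min_width=13, slack=5)
Line 2: ['telescope', 'read', 'by'] (min_width=17, slack=1)
Line 3: ['that', 'light', 'guitar'] (min_width=17, slack=1)
Line 4: ['silver', 'sleepy'] (min_width=13, slack=5)

Answer: chemistry run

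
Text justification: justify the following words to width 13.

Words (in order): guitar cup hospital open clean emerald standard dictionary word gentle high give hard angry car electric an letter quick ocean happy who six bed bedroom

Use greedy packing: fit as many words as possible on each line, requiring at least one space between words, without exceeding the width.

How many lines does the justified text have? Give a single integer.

Line 1: ['guitar', 'cup'] (min_width=10, slack=3)
Line 2: ['hospital', 'open'] (min_width=13, slack=0)
Line 3: ['clean', 'emerald'] (min_width=13, slack=0)
Line 4: ['standard'] (min_width=8, slack=5)
Line 5: ['dictionary'] (min_width=10, slack=3)
Line 6: ['word', 'gentle'] (min_width=11, slack=2)
Line 7: ['high', 'give'] (min_width=9, slack=4)
Line 8: ['hard', 'angry'] (min_width=10, slack=3)
Line 9: ['car', 'electric'] (min_width=12, slack=1)
Line 10: ['an', 'letter'] (min_width=9, slack=4)
Line 11: ['quick', 'ocean'] (min_width=11, slack=2)
Line 12: ['happy', 'who', 'six'] (min_width=13, slack=0)
Line 13: ['bed', 'bedroom'] (min_width=11, slack=2)
Total lines: 13

Answer: 13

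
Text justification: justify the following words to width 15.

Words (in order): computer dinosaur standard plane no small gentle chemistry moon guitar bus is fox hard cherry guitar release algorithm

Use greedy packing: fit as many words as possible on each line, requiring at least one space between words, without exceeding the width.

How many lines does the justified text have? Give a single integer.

Answer: 9

Derivation:
Line 1: ['computer'] (min_width=8, slack=7)
Line 2: ['dinosaur'] (min_width=8, slack=7)
Line 3: ['standard', 'plane'] (min_width=14, slack=1)
Line 4: ['no', 'small', 'gentle'] (min_width=15, slack=0)
Line 5: ['chemistry', 'moon'] (min_width=14, slack=1)
Line 6: ['guitar', 'bus', 'is'] (min_width=13, slack=2)
Line 7: ['fox', 'hard', 'cherry'] (min_width=15, slack=0)
Line 8: ['guitar', 'release'] (min_width=14, slack=1)
Line 9: ['algorithm'] (min_width=9, slack=6)
Total lines: 9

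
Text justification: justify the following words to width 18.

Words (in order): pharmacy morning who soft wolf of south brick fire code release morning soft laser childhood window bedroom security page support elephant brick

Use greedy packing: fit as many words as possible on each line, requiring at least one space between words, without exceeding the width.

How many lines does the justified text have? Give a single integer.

Answer: 9

Derivation:
Line 1: ['pharmacy', 'morning'] (min_width=16, slack=2)
Line 2: ['who', 'soft', 'wolf', 'of'] (min_width=16, slack=2)
Line 3: ['south', 'brick', 'fire'] (min_width=16, slack=2)
Line 4: ['code', 'release'] (min_width=12, slack=6)
Line 5: ['morning', 'soft', 'laser'] (min_width=18, slack=0)
Line 6: ['childhood', 'window'] (min_width=16, slack=2)
Line 7: ['bedroom', 'security'] (min_width=16, slack=2)
Line 8: ['page', 'support'] (min_width=12, slack=6)
Line 9: ['elephant', 'brick'] (min_width=14, slack=4)
Total lines: 9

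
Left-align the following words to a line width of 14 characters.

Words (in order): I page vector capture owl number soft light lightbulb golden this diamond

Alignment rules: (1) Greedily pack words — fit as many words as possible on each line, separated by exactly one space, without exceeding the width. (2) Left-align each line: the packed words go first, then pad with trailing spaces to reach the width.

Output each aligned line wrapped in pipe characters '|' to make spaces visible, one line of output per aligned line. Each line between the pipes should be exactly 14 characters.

Answer: |I page vector |
|capture owl   |
|number soft   |
|light         |
|lightbulb     |
|golden this   |
|diamond       |

Derivation:
Line 1: ['I', 'page', 'vector'] (min_width=13, slack=1)
Line 2: ['capture', 'owl'] (min_width=11, slack=3)
Line 3: ['number', 'soft'] (min_width=11, slack=3)
Line 4: ['light'] (min_width=5, slack=9)
Line 5: ['lightbulb'] (min_width=9, slack=5)
Line 6: ['golden', 'this'] (min_width=11, slack=3)
Line 7: ['diamond'] (min_width=7, slack=7)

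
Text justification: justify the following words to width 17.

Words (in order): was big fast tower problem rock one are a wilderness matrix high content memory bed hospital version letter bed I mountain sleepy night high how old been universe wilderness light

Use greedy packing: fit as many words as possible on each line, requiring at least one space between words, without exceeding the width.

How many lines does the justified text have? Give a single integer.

Answer: 12

Derivation:
Line 1: ['was', 'big', 'fast'] (min_width=12, slack=5)
Line 2: ['tower', 'problem'] (min_width=13, slack=4)
Line 3: ['rock', 'one', 'are', 'a'] (min_width=14, slack=3)
Line 4: ['wilderness', 'matrix'] (min_width=17, slack=0)
Line 5: ['high', 'content'] (min_width=12, slack=5)
Line 6: ['memory', 'bed'] (min_width=10, slack=7)
Line 7: ['hospital', 'version'] (min_width=16, slack=1)
Line 8: ['letter', 'bed', 'I'] (min_width=12, slack=5)
Line 9: ['mountain', 'sleepy'] (min_width=15, slack=2)
Line 10: ['night', 'high', 'how'] (min_width=14, slack=3)
Line 11: ['old', 'been', 'universe'] (min_width=17, slack=0)
Line 12: ['wilderness', 'light'] (min_width=16, slack=1)
Total lines: 12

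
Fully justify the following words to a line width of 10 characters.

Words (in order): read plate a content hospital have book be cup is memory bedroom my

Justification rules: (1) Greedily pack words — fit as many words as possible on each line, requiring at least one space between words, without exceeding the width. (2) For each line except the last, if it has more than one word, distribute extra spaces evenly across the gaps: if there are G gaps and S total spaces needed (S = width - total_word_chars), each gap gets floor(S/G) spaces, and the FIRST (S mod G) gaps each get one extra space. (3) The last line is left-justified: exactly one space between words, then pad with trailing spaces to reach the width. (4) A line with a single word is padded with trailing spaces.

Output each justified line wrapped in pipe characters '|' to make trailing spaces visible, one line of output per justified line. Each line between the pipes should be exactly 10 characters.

Answer: |read plate|
|a  content|
|hospital  |
|have  book|
|be  cup is|
|memory    |
|bedroom my|

Derivation:
Line 1: ['read', 'plate'] (min_width=10, slack=0)
Line 2: ['a', 'content'] (min_width=9, slack=1)
Line 3: ['hospital'] (min_width=8, slack=2)
Line 4: ['have', 'book'] (min_width=9, slack=1)
Line 5: ['be', 'cup', 'is'] (min_width=9, slack=1)
Line 6: ['memory'] (min_width=6, slack=4)
Line 7: ['bedroom', 'my'] (min_width=10, slack=0)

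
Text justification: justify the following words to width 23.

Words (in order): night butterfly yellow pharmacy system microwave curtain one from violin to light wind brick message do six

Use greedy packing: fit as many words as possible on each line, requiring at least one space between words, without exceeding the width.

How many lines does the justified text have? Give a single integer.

Answer: 6

Derivation:
Line 1: ['night', 'butterfly', 'yellow'] (min_width=22, slack=1)
Line 2: ['pharmacy', 'system'] (min_width=15, slack=8)
Line 3: ['microwave', 'curtain', 'one'] (min_width=21, slack=2)
Line 4: ['from', 'violin', 'to', 'light'] (min_width=20, slack=3)
Line 5: ['wind', 'brick', 'message', 'do'] (min_width=21, slack=2)
Line 6: ['six'] (min_width=3, slack=20)
Total lines: 6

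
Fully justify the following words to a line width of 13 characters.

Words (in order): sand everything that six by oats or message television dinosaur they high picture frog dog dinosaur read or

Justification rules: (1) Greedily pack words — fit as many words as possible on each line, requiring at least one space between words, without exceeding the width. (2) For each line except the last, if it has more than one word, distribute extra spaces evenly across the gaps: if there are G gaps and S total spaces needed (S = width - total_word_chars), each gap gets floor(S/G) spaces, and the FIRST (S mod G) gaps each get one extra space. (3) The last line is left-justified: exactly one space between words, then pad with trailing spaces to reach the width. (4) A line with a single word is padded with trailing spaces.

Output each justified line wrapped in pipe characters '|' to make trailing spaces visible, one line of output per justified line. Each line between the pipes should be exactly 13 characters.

Line 1: ['sand'] (min_width=4, slack=9)
Line 2: ['everything'] (min_width=10, slack=3)
Line 3: ['that', 'six', 'by'] (min_width=11, slack=2)
Line 4: ['oats', 'or'] (min_width=7, slack=6)
Line 5: ['message'] (min_width=7, slack=6)
Line 6: ['television'] (min_width=10, slack=3)
Line 7: ['dinosaur', 'they'] (min_width=13, slack=0)
Line 8: ['high', 'picture'] (min_width=12, slack=1)
Line 9: ['frog', 'dog'] (min_width=8, slack=5)
Line 10: ['dinosaur', 'read'] (min_width=13, slack=0)
Line 11: ['or'] (min_width=2, slack=11)

Answer: |sand         |
|everything   |
|that  six  by|
|oats       or|
|message      |
|television   |
|dinosaur they|
|high  picture|
|frog      dog|
|dinosaur read|
|or           |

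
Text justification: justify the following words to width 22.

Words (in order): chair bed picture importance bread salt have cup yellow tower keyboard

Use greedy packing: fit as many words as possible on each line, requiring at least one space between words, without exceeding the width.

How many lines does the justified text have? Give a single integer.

Answer: 4

Derivation:
Line 1: ['chair', 'bed', 'picture'] (min_width=17, slack=5)
Line 2: ['importance', 'bread', 'salt'] (min_width=21, slack=1)
Line 3: ['have', 'cup', 'yellow', 'tower'] (min_width=21, slack=1)
Line 4: ['keyboard'] (min_width=8, slack=14)
Total lines: 4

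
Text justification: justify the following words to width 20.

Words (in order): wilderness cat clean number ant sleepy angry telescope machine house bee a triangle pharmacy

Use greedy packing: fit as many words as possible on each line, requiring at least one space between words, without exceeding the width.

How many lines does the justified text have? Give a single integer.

Line 1: ['wilderness', 'cat', 'clean'] (min_width=20, slack=0)
Line 2: ['number', 'ant', 'sleepy'] (min_width=17, slack=3)
Line 3: ['angry', 'telescope'] (min_width=15, slack=5)
Line 4: ['machine', 'house', 'bee', 'a'] (min_width=19, slack=1)
Line 5: ['triangle', 'pharmacy'] (min_width=17, slack=3)
Total lines: 5

Answer: 5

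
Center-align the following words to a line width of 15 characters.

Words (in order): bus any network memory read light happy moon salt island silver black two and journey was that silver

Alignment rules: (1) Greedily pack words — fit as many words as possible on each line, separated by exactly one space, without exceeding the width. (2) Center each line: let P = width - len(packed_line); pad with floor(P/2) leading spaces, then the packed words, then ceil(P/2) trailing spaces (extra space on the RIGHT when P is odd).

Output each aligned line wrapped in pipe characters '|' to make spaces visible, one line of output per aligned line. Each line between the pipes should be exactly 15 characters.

Line 1: ['bus', 'any', 'network'] (min_width=15, slack=0)
Line 2: ['memory', 'read'] (min_width=11, slack=4)
Line 3: ['light', 'happy'] (min_width=11, slack=4)
Line 4: ['moon', 'salt'] (min_width=9, slack=6)
Line 5: ['island', 'silver'] (min_width=13, slack=2)
Line 6: ['black', 'two', 'and'] (min_width=13, slack=2)
Line 7: ['journey', 'was'] (min_width=11, slack=4)
Line 8: ['that', 'silver'] (min_width=11, slack=4)

Answer: |bus any network|
|  memory read  |
|  light happy  |
|   moon salt   |
| island silver |
| black two and |
|  journey was  |
|  that silver  |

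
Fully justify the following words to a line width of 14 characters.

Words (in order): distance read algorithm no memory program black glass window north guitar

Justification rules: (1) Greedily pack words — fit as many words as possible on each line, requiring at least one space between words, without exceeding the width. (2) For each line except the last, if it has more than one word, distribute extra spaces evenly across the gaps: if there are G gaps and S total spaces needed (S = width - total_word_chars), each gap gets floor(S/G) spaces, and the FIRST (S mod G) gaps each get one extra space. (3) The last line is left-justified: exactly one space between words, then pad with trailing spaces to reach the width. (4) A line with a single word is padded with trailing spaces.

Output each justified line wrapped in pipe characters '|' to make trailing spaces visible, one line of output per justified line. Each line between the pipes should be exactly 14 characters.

Line 1: ['distance', 'read'] (min_width=13, slack=1)
Line 2: ['algorithm', 'no'] (min_width=12, slack=2)
Line 3: ['memory', 'program'] (min_width=14, slack=0)
Line 4: ['black', 'glass'] (min_width=11, slack=3)
Line 5: ['window', 'north'] (min_width=12, slack=2)
Line 6: ['guitar'] (min_width=6, slack=8)

Answer: |distance  read|
|algorithm   no|
|memory program|
|black    glass|
|window   north|
|guitar        |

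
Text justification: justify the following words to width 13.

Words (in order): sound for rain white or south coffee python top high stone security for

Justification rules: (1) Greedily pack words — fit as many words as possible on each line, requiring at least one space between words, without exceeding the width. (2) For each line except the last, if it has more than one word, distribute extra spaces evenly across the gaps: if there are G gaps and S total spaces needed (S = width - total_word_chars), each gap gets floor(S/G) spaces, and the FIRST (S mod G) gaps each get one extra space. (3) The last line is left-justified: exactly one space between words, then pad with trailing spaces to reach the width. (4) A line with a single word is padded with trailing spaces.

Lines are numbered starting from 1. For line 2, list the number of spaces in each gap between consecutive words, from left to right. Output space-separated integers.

Line 1: ['sound', 'for'] (min_width=9, slack=4)
Line 2: ['rain', 'white', 'or'] (min_width=13, slack=0)
Line 3: ['south', 'coffee'] (min_width=12, slack=1)
Line 4: ['python', 'top'] (min_width=10, slack=3)
Line 5: ['high', 'stone'] (min_width=10, slack=3)
Line 6: ['security', 'for'] (min_width=12, slack=1)

Answer: 1 1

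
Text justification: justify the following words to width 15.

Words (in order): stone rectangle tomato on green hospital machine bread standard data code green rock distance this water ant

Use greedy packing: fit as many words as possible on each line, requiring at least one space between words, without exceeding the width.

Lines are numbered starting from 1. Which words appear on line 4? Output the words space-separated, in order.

Answer: machine bread

Derivation:
Line 1: ['stone', 'rectangle'] (min_width=15, slack=0)
Line 2: ['tomato', 'on', 'green'] (min_width=15, slack=0)
Line 3: ['hospital'] (min_width=8, slack=7)
Line 4: ['machine', 'bread'] (min_width=13, slack=2)
Line 5: ['standard', 'data'] (min_width=13, slack=2)
Line 6: ['code', 'green', 'rock'] (min_width=15, slack=0)
Line 7: ['distance', 'this'] (min_width=13, slack=2)
Line 8: ['water', 'ant'] (min_width=9, slack=6)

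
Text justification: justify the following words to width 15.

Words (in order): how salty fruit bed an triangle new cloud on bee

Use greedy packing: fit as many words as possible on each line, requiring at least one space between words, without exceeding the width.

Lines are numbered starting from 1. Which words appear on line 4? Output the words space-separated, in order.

Line 1: ['how', 'salty', 'fruit'] (min_width=15, slack=0)
Line 2: ['bed', 'an', 'triangle'] (min_width=15, slack=0)
Line 3: ['new', 'cloud', 'on'] (min_width=12, slack=3)
Line 4: ['bee'] (min_width=3, slack=12)

Answer: bee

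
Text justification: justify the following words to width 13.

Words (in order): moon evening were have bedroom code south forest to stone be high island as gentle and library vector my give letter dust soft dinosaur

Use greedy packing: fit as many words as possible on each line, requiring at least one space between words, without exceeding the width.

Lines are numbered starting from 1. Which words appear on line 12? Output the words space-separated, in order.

Line 1: ['moon', 'evening'] (min_width=12, slack=1)
Line 2: ['were', 'have'] (min_width=9, slack=4)
Line 3: ['bedroom', 'code'] (min_width=12, slack=1)
Line 4: ['south', 'forest'] (min_width=12, slack=1)
Line 5: ['to', 'stone', 'be'] (min_width=11, slack=2)
Line 6: ['high', 'island'] (min_width=11, slack=2)
Line 7: ['as', 'gentle', 'and'] (min_width=13, slack=0)
Line 8: ['library'] (min_width=7, slack=6)
Line 9: ['vector', 'my'] (min_width=9, slack=4)
Line 10: ['give', 'letter'] (min_width=11, slack=2)
Line 11: ['dust', 'soft'] (min_width=9, slack=4)
Line 12: ['dinosaur'] (min_width=8, slack=5)

Answer: dinosaur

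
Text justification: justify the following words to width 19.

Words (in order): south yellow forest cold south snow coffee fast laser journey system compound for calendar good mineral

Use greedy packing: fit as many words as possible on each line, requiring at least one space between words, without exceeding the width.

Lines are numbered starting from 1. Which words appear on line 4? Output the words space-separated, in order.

Answer: journey system

Derivation:
Line 1: ['south', 'yellow', 'forest'] (min_width=19, slack=0)
Line 2: ['cold', 'south', 'snow'] (min_width=15, slack=4)
Line 3: ['coffee', 'fast', 'laser'] (min_width=17, slack=2)
Line 4: ['journey', 'system'] (min_width=14, slack=5)
Line 5: ['compound', 'for'] (min_width=12, slack=7)
Line 6: ['calendar', 'good'] (min_width=13, slack=6)
Line 7: ['mineral'] (min_width=7, slack=12)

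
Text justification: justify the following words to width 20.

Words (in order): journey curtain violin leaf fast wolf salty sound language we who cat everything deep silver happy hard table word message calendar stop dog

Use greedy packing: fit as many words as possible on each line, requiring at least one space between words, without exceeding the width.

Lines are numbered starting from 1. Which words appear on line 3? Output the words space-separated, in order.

Line 1: ['journey', 'curtain'] (min_width=15, slack=5)
Line 2: ['violin', 'leaf', 'fast'] (min_width=16, slack=4)
Line 3: ['wolf', 'salty', 'sound'] (min_width=16, slack=4)
Line 4: ['language', 'we', 'who', 'cat'] (min_width=19, slack=1)
Line 5: ['everything', 'deep'] (min_width=15, slack=5)
Line 6: ['silver', 'happy', 'hard'] (min_width=17, slack=3)
Line 7: ['table', 'word', 'message'] (min_width=18, slack=2)
Line 8: ['calendar', 'stop', 'dog'] (min_width=17, slack=3)

Answer: wolf salty sound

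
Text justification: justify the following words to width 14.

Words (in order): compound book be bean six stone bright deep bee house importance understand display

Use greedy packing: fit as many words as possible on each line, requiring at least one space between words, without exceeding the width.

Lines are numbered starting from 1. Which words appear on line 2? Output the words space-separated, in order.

Line 1: ['compound', 'book'] (min_width=13, slack=1)
Line 2: ['be', 'bean', 'six'] (min_width=11, slack=3)
Line 3: ['stone', 'bright'] (min_width=12, slack=2)
Line 4: ['deep', 'bee', 'house'] (min_width=14, slack=0)
Line 5: ['importance'] (min_width=10, slack=4)
Line 6: ['understand'] (min_width=10, slack=4)
Line 7: ['display'] (min_width=7, slack=7)

Answer: be bean six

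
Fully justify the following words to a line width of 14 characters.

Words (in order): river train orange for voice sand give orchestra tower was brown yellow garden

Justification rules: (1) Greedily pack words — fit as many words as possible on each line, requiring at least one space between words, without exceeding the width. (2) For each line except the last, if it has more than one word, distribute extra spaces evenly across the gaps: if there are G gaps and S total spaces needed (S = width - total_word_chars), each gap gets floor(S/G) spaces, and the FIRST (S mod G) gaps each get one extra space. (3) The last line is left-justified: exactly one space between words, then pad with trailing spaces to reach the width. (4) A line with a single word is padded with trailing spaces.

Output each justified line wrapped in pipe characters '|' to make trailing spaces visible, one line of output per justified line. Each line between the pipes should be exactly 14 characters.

Line 1: ['river', 'train'] (min_width=11, slack=3)
Line 2: ['orange', 'for'] (min_width=10, slack=4)
Line 3: ['voice', 'sand'] (min_width=10, slack=4)
Line 4: ['give', 'orchestra'] (min_width=14, slack=0)
Line 5: ['tower', 'was'] (min_width=9, slack=5)
Line 6: ['brown', 'yellow'] (min_width=12, slack=2)
Line 7: ['garden'] (min_width=6, slack=8)

Answer: |river    train|
|orange     for|
|voice     sand|
|give orchestra|
|tower      was|
|brown   yellow|
|garden        |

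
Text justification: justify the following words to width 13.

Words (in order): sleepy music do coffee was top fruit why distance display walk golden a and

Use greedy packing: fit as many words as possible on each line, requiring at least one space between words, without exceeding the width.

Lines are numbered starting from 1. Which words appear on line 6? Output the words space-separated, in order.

Line 1: ['sleepy', 'music'] (min_width=12, slack=1)
Line 2: ['do', 'coffee', 'was'] (min_width=13, slack=0)
Line 3: ['top', 'fruit', 'why'] (min_width=13, slack=0)
Line 4: ['distance'] (min_width=8, slack=5)
Line 5: ['display', 'walk'] (min_width=12, slack=1)
Line 6: ['golden', 'a', 'and'] (min_width=12, slack=1)

Answer: golden a and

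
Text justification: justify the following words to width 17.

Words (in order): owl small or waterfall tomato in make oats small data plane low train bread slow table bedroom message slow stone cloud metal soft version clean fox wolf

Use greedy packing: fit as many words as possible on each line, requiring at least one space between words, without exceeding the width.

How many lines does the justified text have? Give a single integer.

Line 1: ['owl', 'small', 'or'] (min_width=12, slack=5)
Line 2: ['waterfall', 'tomato'] (min_width=16, slack=1)
Line 3: ['in', 'make', 'oats'] (min_width=12, slack=5)
Line 4: ['small', 'data', 'plane'] (min_width=16, slack=1)
Line 5: ['low', 'train', 'bread'] (min_width=15, slack=2)
Line 6: ['slow', 'table'] (min_width=10, slack=7)
Line 7: ['bedroom', 'message'] (min_width=15, slack=2)
Line 8: ['slow', 'stone', 'cloud'] (min_width=16, slack=1)
Line 9: ['metal', 'soft'] (min_width=10, slack=7)
Line 10: ['version', 'clean', 'fox'] (min_width=17, slack=0)
Line 11: ['wolf'] (min_width=4, slack=13)
Total lines: 11

Answer: 11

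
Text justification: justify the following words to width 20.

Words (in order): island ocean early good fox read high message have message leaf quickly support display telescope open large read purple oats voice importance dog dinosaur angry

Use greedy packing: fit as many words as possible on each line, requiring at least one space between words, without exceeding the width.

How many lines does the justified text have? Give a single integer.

Line 1: ['island', 'ocean', 'early'] (min_width=18, slack=2)
Line 2: ['good', 'fox', 'read', 'high'] (min_width=18, slack=2)
Line 3: ['message', 'have', 'message'] (min_width=20, slack=0)
Line 4: ['leaf', 'quickly', 'support'] (min_width=20, slack=0)
Line 5: ['display', 'telescope'] (min_width=17, slack=3)
Line 6: ['open', 'large', 'read'] (min_width=15, slack=5)
Line 7: ['purple', 'oats', 'voice'] (min_width=17, slack=3)
Line 8: ['importance', 'dog'] (min_width=14, slack=6)
Line 9: ['dinosaur', 'angry'] (min_width=14, slack=6)
Total lines: 9

Answer: 9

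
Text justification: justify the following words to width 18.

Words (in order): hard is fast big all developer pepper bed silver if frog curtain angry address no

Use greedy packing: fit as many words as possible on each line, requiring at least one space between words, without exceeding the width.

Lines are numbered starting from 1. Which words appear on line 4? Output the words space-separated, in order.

Line 1: ['hard', 'is', 'fast', 'big'] (min_width=16, slack=2)
Line 2: ['all', 'developer'] (min_width=13, slack=5)
Line 3: ['pepper', 'bed', 'silver'] (min_width=17, slack=1)
Line 4: ['if', 'frog', 'curtain'] (min_width=15, slack=3)
Line 5: ['angry', 'address', 'no'] (min_width=16, slack=2)

Answer: if frog curtain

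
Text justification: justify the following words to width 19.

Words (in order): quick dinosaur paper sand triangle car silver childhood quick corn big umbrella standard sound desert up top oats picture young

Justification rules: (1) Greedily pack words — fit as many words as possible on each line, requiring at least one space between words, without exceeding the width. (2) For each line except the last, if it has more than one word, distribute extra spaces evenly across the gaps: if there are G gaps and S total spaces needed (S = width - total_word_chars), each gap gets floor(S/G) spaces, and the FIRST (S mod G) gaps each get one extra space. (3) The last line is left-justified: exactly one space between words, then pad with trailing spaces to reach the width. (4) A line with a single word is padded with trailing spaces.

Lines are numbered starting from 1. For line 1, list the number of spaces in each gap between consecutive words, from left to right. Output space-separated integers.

Line 1: ['quick', 'dinosaur'] (min_width=14, slack=5)
Line 2: ['paper', 'sand', 'triangle'] (min_width=19, slack=0)
Line 3: ['car', 'silver'] (min_width=10, slack=9)
Line 4: ['childhood', 'quick'] (min_width=15, slack=4)
Line 5: ['corn', 'big', 'umbrella'] (min_width=17, slack=2)
Line 6: ['standard', 'sound'] (min_width=14, slack=5)
Line 7: ['desert', 'up', 'top', 'oats'] (min_width=18, slack=1)
Line 8: ['picture', 'young'] (min_width=13, slack=6)

Answer: 6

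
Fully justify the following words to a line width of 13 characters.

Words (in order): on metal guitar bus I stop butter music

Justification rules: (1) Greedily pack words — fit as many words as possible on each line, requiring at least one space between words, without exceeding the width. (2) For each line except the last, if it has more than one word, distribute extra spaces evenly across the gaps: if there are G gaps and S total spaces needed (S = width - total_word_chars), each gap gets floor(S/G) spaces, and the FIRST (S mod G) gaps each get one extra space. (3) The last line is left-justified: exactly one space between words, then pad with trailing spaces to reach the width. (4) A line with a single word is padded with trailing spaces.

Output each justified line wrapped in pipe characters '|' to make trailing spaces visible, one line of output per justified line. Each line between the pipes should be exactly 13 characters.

Line 1: ['on', 'metal'] (min_width=8, slack=5)
Line 2: ['guitar', 'bus', 'I'] (min_width=12, slack=1)
Line 3: ['stop', 'butter'] (min_width=11, slack=2)
Line 4: ['music'] (min_width=5, slack=8)

Answer: |on      metal|
|guitar  bus I|
|stop   butter|
|music        |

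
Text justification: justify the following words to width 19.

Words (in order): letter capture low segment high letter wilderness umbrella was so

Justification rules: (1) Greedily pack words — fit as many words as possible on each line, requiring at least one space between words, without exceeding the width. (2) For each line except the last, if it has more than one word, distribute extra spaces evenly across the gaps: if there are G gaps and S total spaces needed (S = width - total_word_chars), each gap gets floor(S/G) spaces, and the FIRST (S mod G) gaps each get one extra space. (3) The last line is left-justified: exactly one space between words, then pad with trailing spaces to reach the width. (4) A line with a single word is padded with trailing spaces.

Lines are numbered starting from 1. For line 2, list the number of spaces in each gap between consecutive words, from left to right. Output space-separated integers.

Line 1: ['letter', 'capture', 'low'] (min_width=18, slack=1)
Line 2: ['segment', 'high', 'letter'] (min_width=19, slack=0)
Line 3: ['wilderness', 'umbrella'] (min_width=19, slack=0)
Line 4: ['was', 'so'] (min_width=6, slack=13)

Answer: 1 1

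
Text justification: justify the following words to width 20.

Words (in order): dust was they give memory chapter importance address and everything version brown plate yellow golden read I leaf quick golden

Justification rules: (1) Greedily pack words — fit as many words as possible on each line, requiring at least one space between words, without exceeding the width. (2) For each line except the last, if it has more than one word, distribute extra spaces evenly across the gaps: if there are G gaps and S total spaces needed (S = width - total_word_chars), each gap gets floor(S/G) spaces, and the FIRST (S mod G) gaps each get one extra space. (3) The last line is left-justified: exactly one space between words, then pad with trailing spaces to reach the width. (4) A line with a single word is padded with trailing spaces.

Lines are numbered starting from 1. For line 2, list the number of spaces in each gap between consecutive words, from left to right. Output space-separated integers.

Line 1: ['dust', 'was', 'they', 'give'] (min_width=18, slack=2)
Line 2: ['memory', 'chapter'] (min_width=14, slack=6)
Line 3: ['importance', 'address'] (min_width=18, slack=2)
Line 4: ['and', 'everything'] (min_width=14, slack=6)
Line 5: ['version', 'brown', 'plate'] (min_width=19, slack=1)
Line 6: ['yellow', 'golden', 'read', 'I'] (min_width=20, slack=0)
Line 7: ['leaf', 'quick', 'golden'] (min_width=17, slack=3)

Answer: 7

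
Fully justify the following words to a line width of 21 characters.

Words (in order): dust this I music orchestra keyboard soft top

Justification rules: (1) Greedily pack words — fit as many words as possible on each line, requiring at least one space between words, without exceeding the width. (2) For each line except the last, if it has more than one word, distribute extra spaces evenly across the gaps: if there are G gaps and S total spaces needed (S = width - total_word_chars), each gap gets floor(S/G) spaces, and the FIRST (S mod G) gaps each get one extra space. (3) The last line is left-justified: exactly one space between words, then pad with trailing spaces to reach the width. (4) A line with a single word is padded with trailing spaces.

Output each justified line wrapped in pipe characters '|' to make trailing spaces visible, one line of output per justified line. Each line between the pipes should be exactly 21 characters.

Answer: |dust   this  I  music|
|orchestra    keyboard|
|soft top             |

Derivation:
Line 1: ['dust', 'this', 'I', 'music'] (min_width=17, slack=4)
Line 2: ['orchestra', 'keyboard'] (min_width=18, slack=3)
Line 3: ['soft', 'top'] (min_width=8, slack=13)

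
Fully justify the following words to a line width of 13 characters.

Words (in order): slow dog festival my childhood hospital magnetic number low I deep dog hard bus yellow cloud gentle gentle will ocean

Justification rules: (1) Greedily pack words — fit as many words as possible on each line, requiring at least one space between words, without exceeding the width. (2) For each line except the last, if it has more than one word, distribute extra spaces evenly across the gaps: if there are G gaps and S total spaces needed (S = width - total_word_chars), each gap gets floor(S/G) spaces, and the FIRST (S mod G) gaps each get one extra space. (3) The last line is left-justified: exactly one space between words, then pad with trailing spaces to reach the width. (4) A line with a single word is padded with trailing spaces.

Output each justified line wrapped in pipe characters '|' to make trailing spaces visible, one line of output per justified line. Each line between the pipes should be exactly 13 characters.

Answer: |slow      dog|
|festival   my|
|childhood    |
|hospital     |
|magnetic     |
|number  low I|
|deep dog hard|
|bus    yellow|
|cloud  gentle|
|gentle   will|
|ocean        |

Derivation:
Line 1: ['slow', 'dog'] (min_width=8, slack=5)
Line 2: ['festival', 'my'] (min_width=11, slack=2)
Line 3: ['childhood'] (min_width=9, slack=4)
Line 4: ['hospital'] (min_width=8, slack=5)
Line 5: ['magnetic'] (min_width=8, slack=5)
Line 6: ['number', 'low', 'I'] (min_width=12, slack=1)
Line 7: ['deep', 'dog', 'hard'] (min_width=13, slack=0)
Line 8: ['bus', 'yellow'] (min_width=10, slack=3)
Line 9: ['cloud', 'gentle'] (min_width=12, slack=1)
Line 10: ['gentle', 'will'] (min_width=11, slack=2)
Line 11: ['ocean'] (min_width=5, slack=8)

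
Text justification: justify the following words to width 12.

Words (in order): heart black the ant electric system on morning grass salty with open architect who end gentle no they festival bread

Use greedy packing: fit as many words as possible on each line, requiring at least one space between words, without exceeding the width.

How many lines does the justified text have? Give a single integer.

Answer: 13

Derivation:
Line 1: ['heart', 'black'] (min_width=11, slack=1)
Line 2: ['the', 'ant'] (min_width=7, slack=5)
Line 3: ['electric'] (min_width=8, slack=4)
Line 4: ['system', 'on'] (min_width=9, slack=3)
Line 5: ['morning'] (min_width=7, slack=5)
Line 6: ['grass', 'salty'] (min_width=11, slack=1)
Line 7: ['with', 'open'] (min_width=9, slack=3)
Line 8: ['architect'] (min_width=9, slack=3)
Line 9: ['who', 'end'] (min_width=7, slack=5)
Line 10: ['gentle', 'no'] (min_width=9, slack=3)
Line 11: ['they'] (min_width=4, slack=8)
Line 12: ['festival'] (min_width=8, slack=4)
Line 13: ['bread'] (min_width=5, slack=7)
Total lines: 13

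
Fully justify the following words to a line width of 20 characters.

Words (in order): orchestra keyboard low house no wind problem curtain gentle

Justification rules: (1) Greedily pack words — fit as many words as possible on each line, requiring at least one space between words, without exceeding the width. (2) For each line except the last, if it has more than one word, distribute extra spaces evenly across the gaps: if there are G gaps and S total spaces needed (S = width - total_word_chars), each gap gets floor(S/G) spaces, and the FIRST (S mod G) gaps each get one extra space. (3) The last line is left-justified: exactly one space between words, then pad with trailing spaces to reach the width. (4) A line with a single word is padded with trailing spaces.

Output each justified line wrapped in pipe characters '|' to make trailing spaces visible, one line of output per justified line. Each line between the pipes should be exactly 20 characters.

Line 1: ['orchestra', 'keyboard'] (min_width=18, slack=2)
Line 2: ['low', 'house', 'no', 'wind'] (min_width=17, slack=3)
Line 3: ['problem', 'curtain'] (min_width=15, slack=5)
Line 4: ['gentle'] (min_width=6, slack=14)

Answer: |orchestra   keyboard|
|low  house  no  wind|
|problem      curtain|
|gentle              |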